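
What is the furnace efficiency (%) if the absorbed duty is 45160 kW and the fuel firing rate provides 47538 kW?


Furnace efficiency = Q_absorbed / Q_fuel * 100
= 45160 / 47538 * 100 = 95.00

95.00 %


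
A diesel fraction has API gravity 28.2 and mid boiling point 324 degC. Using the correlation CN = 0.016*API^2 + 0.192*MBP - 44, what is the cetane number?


CN = 0.016 * 28.2^2 + 0.192 * 324 - 44
CN = 12.72384 + 62.208 - 44 = 30.93184

30.93184


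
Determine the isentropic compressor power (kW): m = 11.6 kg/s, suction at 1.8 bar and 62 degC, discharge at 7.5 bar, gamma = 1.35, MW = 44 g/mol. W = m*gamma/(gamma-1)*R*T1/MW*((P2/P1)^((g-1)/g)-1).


Isentropic work: W = m*(gamma/(gamma-1))*(R*T1/MW)*((P2/P1)^((gamma-1)/gamma) - 1)
T1 = 62 + 273.15 = 335.15 K
Pressure ratio = 7.5 / 1.8 = 4.16667
Exponent = (1.35 - 1)/1.35 = 0.259259
(P2/P1)^exp - 1 = 4.16667^0.259259 - 1 = 0.447724
W = 11.6 * 1.35 / 0.35 * 8.314 * 335.15 / 44 * 0.447724 = 1269

1269 kW


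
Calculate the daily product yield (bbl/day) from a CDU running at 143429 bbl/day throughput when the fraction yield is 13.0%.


Crude throughput = 143429 bbl/day
Fraction yield = 13.0%
yield = throughput * fraction / 100
yield = 143429 * 13.0 / 100 = 18645.77

18645.77 bbl/day


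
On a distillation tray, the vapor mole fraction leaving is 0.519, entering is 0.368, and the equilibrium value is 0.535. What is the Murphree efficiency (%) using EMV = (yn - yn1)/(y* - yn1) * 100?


Murphree vapor efficiency: EMV = (y_n - y_(n-1)) / (y*_n - y_(n-1)) * 100
EMV = (0.519 - 0.368) / (0.535 - 0.368) * 100 = 0.151 / 0.167 * 100 = 90.42

90.42 %


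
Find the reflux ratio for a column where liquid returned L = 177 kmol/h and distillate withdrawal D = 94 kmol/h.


Reflux ratio definition: R = L / D (liquid returned / distillate withdrawn)
L = 177 kmol/h, D = 94 kmol/h
R = 177 / 94 = 1.883

1.883


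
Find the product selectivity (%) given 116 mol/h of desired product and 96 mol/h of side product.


Selectivity = desired / (desired + undesired) * 100
Total products = 116 + 96 = 212 mol/h
S = 116 / 212 * 100
= 0.5472 * 100
= 54.72 %

54.72 %


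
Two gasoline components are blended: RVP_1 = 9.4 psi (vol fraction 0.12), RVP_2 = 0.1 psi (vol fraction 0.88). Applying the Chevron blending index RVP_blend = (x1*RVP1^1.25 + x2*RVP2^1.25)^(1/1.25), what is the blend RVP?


Chevron index: RVP_blend = (sum xi*RVPi^1.25)^(1/1.25)
RVP^1.25 terms: 0.12 * 9.4^1.25 + 0.88 * 0.1^1.25 = 2.0246
RVP_blend = 2.0246^(1/1.25) = 1.758

1.758 psi


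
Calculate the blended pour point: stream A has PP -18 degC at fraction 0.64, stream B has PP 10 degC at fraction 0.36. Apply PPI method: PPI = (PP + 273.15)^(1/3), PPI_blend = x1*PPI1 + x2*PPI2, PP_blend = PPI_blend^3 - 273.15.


PPI_1 = (-18 + 273.15)^(1/3) = 6.342569
PPI_2 = (10 + 273.15)^(1/3) = 6.566574
PPI_blend = 0.64 * 6.342569 + 0.36 * 6.566574 = 6.423211
PP_blend = 6.423211^3 - 273.15 = 265.0065 - 273.15 = -8.14

-8.14 degC


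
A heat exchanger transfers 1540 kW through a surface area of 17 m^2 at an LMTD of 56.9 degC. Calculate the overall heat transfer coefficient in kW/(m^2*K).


From Q = U*A*LMTD, U = Q / (A * LMTD)
U = 1540 / (17 * 56.9) = 1540 / 967.3 = 1.592

1.592 kW/(m^2*K)


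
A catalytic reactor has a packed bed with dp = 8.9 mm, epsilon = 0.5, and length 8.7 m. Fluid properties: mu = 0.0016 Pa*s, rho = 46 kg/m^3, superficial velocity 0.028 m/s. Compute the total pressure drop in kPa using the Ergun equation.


dp = 8.9 mm = 0.0089 m
Viscous term = 150*0.0016*0.028*(1-0.5)^2 / (0.0089^2*0.5^3) = 169.676
Inertial term = 1.75*46*0.028^2*(1-0.5) / (0.0089*0.5^3) = 28.3649
dP/L = 169.676 + 28.3649 = 198.041 Pa/m
dP = 198.041 * 8.7 / 1000 = 1.723 kPa

1.723 kPa


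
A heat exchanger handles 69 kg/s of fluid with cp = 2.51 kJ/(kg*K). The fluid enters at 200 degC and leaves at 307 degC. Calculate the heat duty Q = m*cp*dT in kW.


Q = m_dot * cp * delta_T
delta_T = 307 - 200 = 107 K
Q = 69 * 2.51 * 107
= 173.19 * 107
= 18531.33 kW

18531.33 kW


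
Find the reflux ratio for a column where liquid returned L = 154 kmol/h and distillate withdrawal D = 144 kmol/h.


Reflux ratio definition: R = L / D (liquid returned / distillate withdrawn)
L = 154 kmol/h, D = 144 kmol/h
R = 154 / 144 = 1.069

1.069


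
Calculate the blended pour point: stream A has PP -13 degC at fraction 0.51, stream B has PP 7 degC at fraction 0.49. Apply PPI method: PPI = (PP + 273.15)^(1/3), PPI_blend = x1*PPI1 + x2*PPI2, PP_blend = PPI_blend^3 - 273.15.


PPI_1 = (-13 + 273.15)^(1/3) = 6.383731
PPI_2 = (7 + 273.15)^(1/3) = 6.543301
PPI_blend = 0.51 * 6.383731 + 0.49 * 6.543301 = 6.46192
PP_blend = 6.46192^3 - 273.15 = 269.8266 - 273.15 = -3.32

-3.32 degC


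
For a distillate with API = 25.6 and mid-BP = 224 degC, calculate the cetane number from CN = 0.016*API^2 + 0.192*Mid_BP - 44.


CN = 0.016 * 25.6^2 + 0.192 * 224 - 44
CN = 10.48576 + 43.008 - 44 = 9.49376

9.49376


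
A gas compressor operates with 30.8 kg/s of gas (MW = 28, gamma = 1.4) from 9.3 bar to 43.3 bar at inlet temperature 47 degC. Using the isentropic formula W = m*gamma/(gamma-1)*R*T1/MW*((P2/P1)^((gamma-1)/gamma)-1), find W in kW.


Isentropic work: W = m*(gamma/(gamma-1))*(R*T1/MW)*((P2/P1)^((gamma-1)/gamma) - 1)
T1 = 47 + 273.15 = 320.15 K
Pressure ratio = 43.3 / 9.3 = 4.65591
Exponent = (1.4 - 1)/1.4 = 0.285714
(P2/P1)^exp - 1 = 4.65591^0.285714 - 1 = 0.55188
W = 30.8 * 1.4 / 0.4 * 8.314 * 320.15 / 28 * 0.55188 = 5655

5655 kW


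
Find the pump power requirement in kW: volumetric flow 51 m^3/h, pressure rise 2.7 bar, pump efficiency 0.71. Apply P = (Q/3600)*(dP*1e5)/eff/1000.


Q = 51 / 3600 = 0.0141667 m^3/s
P = 0.0141667 * (2.7 * 1e5) / 0.71 / 1000 = 5.387

5.387 kW


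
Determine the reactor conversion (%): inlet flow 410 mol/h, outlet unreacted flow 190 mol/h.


X = (F_in - F_out) / F_in * 100
Moles reacted = 410 - 190 = 220
X = 220 / 410 * 100
= 0.5366 * 100
= 53.66 %

53.66 %


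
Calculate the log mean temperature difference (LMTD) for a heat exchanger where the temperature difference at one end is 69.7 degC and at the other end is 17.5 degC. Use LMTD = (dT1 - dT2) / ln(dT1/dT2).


LMTD = (dT1 - dT2) / ln(dT1/dT2)
= (69.7 - 17.5) / ln(69.7 / 17.5) = 52.2 / 1.382 = 37.77

37.77 degC


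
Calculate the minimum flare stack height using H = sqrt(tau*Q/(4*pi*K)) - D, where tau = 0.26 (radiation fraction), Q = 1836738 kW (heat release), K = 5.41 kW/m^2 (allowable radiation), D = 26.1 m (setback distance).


tau*Q/(4*pi*K) = 0.26 * 1836738 / (4 * pi * 5.41) = 7024.47
sqrt(7024.47) = 83.8121
H = 83.8121 - 26.1 = 57.71

57.71 m


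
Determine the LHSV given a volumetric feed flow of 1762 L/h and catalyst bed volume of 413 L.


LHSV = volumetric feed rate / catalyst volume
= 1762 L/h / 413 L
= 4.266 h^-1

4.266 h^-1


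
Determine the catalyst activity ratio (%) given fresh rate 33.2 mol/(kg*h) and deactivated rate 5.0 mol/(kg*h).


Activity (%) = (rate_used / rate_fresh) * 100
rate_used = 5.0, rate_fresh = 33.2
= (5.0 / 33.2) * 100
= 0.1506 * 100 = 15.06

15.06 %


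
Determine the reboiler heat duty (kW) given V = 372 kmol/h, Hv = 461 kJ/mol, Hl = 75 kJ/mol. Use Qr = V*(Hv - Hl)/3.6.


Qr = 372 * (461 - 75) / 3.6 = 372 * 386 / 3.6 = 39890

39890 kW


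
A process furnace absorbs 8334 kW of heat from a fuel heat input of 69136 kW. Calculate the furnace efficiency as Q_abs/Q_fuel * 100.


Furnace efficiency = Q_absorbed / Q_fuel * 100
= 8334 / 69136 * 100 = 12.05

12.05 %


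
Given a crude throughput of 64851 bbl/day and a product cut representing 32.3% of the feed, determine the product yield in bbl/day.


Crude throughput = 64851 bbl/day
Fraction yield = 32.3%
yield = throughput * fraction / 100
yield = 64851 * 32.3 / 100 = 20946.873

20946.873 bbl/day


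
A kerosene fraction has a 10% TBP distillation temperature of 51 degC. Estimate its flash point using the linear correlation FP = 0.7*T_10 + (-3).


FP = 0.7 * 51 + (-3) = 32.7

32.7 degC


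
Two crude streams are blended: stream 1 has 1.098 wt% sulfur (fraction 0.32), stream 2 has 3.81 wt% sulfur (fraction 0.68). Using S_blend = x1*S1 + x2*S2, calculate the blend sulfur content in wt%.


Linear sulfur blending: S_blend = x1*S1 + x2*S2
Contribution 1: 0.32 * 1.098 = 0.35136 wt%
Contribution 2: 0.68 * 3.81 = 2.5908 wt%
S_blend = 0.35136 + 2.5908 = 2.94216

2.94216 wt%


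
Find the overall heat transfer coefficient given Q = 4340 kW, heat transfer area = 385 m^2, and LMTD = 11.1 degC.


From Q = U*A*LMTD, U = Q / (A * LMTD)
U = 4340 / (385 * 11.1) = 4340 / 4273.5 = 1.016

1.016 kW/(m^2*K)


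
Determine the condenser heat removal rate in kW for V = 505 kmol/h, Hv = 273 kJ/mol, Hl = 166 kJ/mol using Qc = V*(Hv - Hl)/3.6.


Qc = 505 * (273 - 166) / 3.6 = 505 * 107 / 3.6 = 15010

15010 kW


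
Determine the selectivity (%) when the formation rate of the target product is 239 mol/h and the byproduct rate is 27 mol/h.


Selectivity = desired / (desired + undesired) * 100
Total products = 239 + 27 = 266 mol/h
S = 239 / 266 * 100
= 0.8985 * 100
= 89.85 %

89.85 %


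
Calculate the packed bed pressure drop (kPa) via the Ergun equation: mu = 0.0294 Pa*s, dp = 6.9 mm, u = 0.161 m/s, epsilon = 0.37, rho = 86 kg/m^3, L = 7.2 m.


dp = 6.9 mm = 0.0069 m
Viscous term = 150*0.0294*0.161*(1-0.37)^2 / (0.0069^2*0.37^3) = 116854
Inertial term = 1.75*86*0.161^2*(1-0.37) / (0.0069*0.37^3) = 7031.93
dP/L = 116854 + 7031.93 = 123886 Pa/m
dP = 123886 * 7.2 / 1000 = 892.0 kPa

892.0 kPa


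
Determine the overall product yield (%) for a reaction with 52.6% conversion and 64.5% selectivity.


Overall yield = conversion (%) * selectivity (%) / 100
Conversion = 52.6%, Selectivity = 64.5%
Y = 52.6 * 64.5 / 100
= 33.927 %

33.927 %


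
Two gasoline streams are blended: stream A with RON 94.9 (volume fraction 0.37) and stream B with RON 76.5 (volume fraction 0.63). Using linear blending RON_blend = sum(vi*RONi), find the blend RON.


Linear blending: RON_blend = sum(vi * RONi)
Contribution 1: 0.37 * 94.9 = 35.113
Contribution 2: 0.63 * 76.5 = 48.195
RON_blend = 35.113 + 48.195 = 83.308

83.308


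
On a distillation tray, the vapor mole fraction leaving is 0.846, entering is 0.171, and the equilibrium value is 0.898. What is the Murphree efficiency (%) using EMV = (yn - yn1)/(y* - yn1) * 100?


Murphree vapor efficiency: EMV = (y_n - y_(n-1)) / (y*_n - y_(n-1)) * 100
EMV = (0.846 - 0.171) / (0.898 - 0.171) * 100 = 0.675 / 0.727 * 100 = 92.85

92.85 %


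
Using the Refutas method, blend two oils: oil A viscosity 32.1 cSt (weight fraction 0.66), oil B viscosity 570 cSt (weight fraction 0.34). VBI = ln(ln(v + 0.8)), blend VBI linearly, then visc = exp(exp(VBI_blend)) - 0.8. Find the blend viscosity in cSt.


Refutas method: VBN_i = 14.534*ln(ln(visc_i + 0.8)) + 10.975, blended linearly by mass fraction; since VBN is linear in VBI_i = ln(ln(visc_i + 0.8)) and the fractions sum to 1, blend VBI directly: visc = exp(exp(VBI_blend)) - 0.8
VBI_1 = ln(ln(32.1 + 0.8)) = 1.2509
VBI_2 = ln(ln(570 + 0.8)) = 1.84799
VBI_blend = 0.66 * 1.2509 + 0.34 * 1.84799 = 1.45391
visc_blend = exp(exp(1.45391)) - 0.8 = 71.43

71.43 cSt


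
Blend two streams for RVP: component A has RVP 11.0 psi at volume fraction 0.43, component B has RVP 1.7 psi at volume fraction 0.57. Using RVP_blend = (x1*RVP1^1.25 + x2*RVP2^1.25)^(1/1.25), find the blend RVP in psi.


Chevron index: RVP_blend = (sum xi*RVPi^1.25)^(1/1.25)
RVP^1.25 terms: 0.43 * 11.0^1.25 + 0.57 * 1.7^1.25 = 9.72055
RVP_blend = 9.72055^(1/1.25) = 6.168

6.168 psi


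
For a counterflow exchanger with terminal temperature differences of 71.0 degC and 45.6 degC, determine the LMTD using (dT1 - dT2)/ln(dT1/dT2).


LMTD = (dT1 - dT2) / ln(dT1/dT2)
= (71.0 - 45.6) / ln(71.0 / 45.6) = 25.4 / 0.442772 = 57.37

57.37 degC


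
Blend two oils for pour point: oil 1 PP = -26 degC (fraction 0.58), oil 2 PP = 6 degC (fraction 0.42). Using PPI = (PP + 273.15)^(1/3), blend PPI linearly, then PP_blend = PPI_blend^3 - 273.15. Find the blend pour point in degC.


PPI_1 = (-26 + 273.15)^(1/3) = 6.275575
PPI_2 = (6 + 273.15)^(1/3) = 6.535506
PPI_blend = 0.58 * 6.275575 + 0.42 * 6.535506 = 6.384746
PP_blend = 6.384746^3 - 273.15 = 260.2741 - 273.15 = -12.88

-12.88 degC


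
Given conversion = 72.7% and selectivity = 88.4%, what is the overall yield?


Overall yield = conversion (%) * selectivity (%) / 100
Conversion = 72.7%, Selectivity = 88.4%
Y = 72.7 * 88.4 / 100
= 64.2668 %

64.2668 %


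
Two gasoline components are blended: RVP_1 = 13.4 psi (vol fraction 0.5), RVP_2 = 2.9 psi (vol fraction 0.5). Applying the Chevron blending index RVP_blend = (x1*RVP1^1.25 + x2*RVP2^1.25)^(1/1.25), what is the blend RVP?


Chevron index: RVP_blend = (sum xi*RVPi^1.25)^(1/1.25)
RVP^1.25 terms: 0.5 * 13.4^1.25 + 0.5 * 2.9^1.25 = 14.7111
RVP_blend = 14.7111^(1/1.25) = 8.592

8.592 psi


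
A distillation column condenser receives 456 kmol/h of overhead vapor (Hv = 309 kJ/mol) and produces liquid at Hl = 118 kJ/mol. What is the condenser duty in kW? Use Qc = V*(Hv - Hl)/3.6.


Qc = 456 * (309 - 118) / 3.6 = 456 * 191 / 3.6 = 24190

24190 kW


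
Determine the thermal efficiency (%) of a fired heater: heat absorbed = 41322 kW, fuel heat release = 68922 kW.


Furnace efficiency = Q_absorbed / Q_fuel * 100
= 41322 / 68922 * 100 = 59.95

59.95 %


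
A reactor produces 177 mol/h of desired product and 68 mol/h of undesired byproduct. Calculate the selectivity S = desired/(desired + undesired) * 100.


Selectivity = desired / (desired + undesired) * 100
Total products = 177 + 68 = 245 mol/h
S = 177 / 245 * 100
= 0.7224 * 100
= 72.24 %

72.24 %


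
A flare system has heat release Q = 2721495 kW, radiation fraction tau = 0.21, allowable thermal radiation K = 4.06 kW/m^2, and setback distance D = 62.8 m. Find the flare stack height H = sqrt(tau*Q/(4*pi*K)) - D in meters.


tau*Q/(4*pi*K) = 0.21 * 2721495 / (4 * pi * 4.06) = 11201.9
sqrt(11201.9) = 105.839
H = 105.839 - 62.8 = 43.04

43.04 m


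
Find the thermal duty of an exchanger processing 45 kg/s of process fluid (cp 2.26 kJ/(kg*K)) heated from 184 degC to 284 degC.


Q = m_dot * cp * delta_T
delta_T = 284 - 184 = 100 K
Q = 45 * 2.26 * 100
= 101.7 * 100
= 10170 kW

10170 kW


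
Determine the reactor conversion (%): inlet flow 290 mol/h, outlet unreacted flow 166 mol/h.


X = (F_in - F_out) / F_in * 100
Moles reacted = 290 - 166 = 124
X = 124 / 290 * 100
= 0.4276 * 100
= 42.76 %

42.76 %


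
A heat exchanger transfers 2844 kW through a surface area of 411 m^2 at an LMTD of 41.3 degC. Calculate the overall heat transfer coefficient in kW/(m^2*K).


From Q = U*A*LMTD, U = Q / (A * LMTD)
U = 2844 / (411 * 41.3) = 2844 / 16974.3 = 0.1675

0.1675 kW/(m^2*K)


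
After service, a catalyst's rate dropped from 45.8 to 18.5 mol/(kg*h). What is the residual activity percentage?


Activity (%) = (rate_used / rate_fresh) * 100
rate_used = 18.5, rate_fresh = 45.8
= (18.5 / 45.8) * 100
= 0.4039 * 100 = 40.39

40.39 %


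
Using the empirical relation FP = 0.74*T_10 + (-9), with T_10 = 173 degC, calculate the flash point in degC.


FP = 0.74 * 173 + (-9) = 119.02

119.02 degC


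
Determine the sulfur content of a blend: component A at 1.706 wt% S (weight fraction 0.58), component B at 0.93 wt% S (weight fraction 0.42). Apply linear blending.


Linear sulfur blending: S_blend = x1*S1 + x2*S2
Contribution 1: 0.58 * 1.706 = 0.98948 wt%
Contribution 2: 0.42 * 0.93 = 0.3906 wt%
S_blend = 0.98948 + 0.3906 = 1.38008

1.38008 wt%


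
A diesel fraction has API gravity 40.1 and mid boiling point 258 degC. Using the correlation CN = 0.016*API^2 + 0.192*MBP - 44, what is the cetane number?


CN = 0.016 * 40.1^2 + 0.192 * 258 - 44
CN = 25.72816 + 49.536 - 44 = 31.26416

31.26416


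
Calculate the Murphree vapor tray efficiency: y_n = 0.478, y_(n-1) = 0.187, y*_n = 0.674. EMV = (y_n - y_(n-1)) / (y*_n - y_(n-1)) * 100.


Murphree vapor efficiency: EMV = (y_n - y_(n-1)) / (y*_n - y_(n-1)) * 100
EMV = (0.478 - 0.187) / (0.674 - 0.187) * 100 = 0.291 / 0.487 * 100 = 59.75

59.75 %


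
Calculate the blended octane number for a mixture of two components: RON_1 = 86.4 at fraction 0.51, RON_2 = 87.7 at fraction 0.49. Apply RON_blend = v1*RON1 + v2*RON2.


Linear blending: RON_blend = sum(vi * RONi)
Contribution 1: 0.51 * 86.4 = 44.064
Contribution 2: 0.49 * 87.7 = 42.973
RON_blend = 44.064 + 42.973 = 87.037

87.037


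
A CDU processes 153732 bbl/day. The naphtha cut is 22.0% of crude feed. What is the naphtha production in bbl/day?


Crude throughput = 153732 bbl/day
Fraction yield = 22.0%
yield = throughput * fraction / 100
yield = 153732 * 22.0 / 100 = 33821.04

33821.04 bbl/day


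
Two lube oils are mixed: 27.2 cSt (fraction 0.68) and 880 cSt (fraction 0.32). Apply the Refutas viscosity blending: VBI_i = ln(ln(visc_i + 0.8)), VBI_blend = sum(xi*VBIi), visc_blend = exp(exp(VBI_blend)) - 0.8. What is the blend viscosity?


Refutas method: VBN_i = 14.534*ln(ln(visc_i + 0.8)) + 10.975, blended linearly by mass fraction; since VBN is linear in VBI_i = ln(ln(visc_i + 0.8)) and the fractions sum to 1, blend VBI directly: visc = exp(exp(VBI_blend)) - 0.8
VBI_1 = ln(ln(27.2 + 0.8)) = 1.20363
VBI_2 = ln(ln(880 + 0.8)) = 1.9141
VBI_blend = 0.68 * 1.20363 + 0.32 * 1.9141 = 1.43098
visc_blend = exp(exp(1.43098)) - 0.8 = 64.75

64.75 cSt


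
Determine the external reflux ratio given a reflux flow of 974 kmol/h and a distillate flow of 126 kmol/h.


Reflux ratio definition: R = L / D (liquid returned / distillate withdrawn)
L = 974 kmol/h, D = 126 kmol/h
R = 974 / 126 = 7.730

7.730


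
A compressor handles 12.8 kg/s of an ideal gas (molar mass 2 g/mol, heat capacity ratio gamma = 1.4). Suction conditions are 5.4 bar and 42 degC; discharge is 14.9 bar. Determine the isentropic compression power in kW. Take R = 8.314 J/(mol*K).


Isentropic work: W = m*(gamma/(gamma-1))*(R*T1/MW)*((P2/P1)^((gamma-1)/gamma) - 1)
T1 = 42 + 273.15 = 315.15 K
Pressure ratio = 14.9 / 5.4 = 2.75926
Exponent = (1.4 - 1)/1.4 = 0.285714
(P2/P1)^exp - 1 = 2.75926^0.285714 - 1 = 0.336413
W = 12.8 * 1.4 / 0.4 * 8.314 * 315.15 / 2 * 0.336413 = 19740

19740 kW


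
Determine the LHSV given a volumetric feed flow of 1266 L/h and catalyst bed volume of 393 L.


LHSV = volumetric feed rate / catalyst volume
= 1266 L/h / 393 L
= 3.221 h^-1

3.221 h^-1


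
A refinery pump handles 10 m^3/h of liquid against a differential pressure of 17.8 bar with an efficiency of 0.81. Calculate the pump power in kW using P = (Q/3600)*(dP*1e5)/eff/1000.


Q = 10 / 3600 = 0.00277778 m^3/s
P = 0.00277778 * (17.8 * 1e5) / 0.81 / 1000 = 6.104

6.104 kW


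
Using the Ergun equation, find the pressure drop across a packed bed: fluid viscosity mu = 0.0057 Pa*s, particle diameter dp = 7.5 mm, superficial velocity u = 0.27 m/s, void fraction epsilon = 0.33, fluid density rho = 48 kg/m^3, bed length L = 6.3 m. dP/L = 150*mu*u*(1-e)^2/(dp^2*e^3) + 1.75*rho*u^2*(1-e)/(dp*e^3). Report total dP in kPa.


dp = 7.5 mm = 0.0075 m
Viscous term = 150*0.0057*0.27*(1-0.33)^2 / (0.0075^2*0.33^3) = 51264.3
Inertial term = 1.75*48*0.27^2*(1-0.33) / (0.0075*0.33^3) = 15222.2
dP/L = 51264.3 + 15222.2 = 66486.5 Pa/m
dP = 66486.5 * 6.3 / 1000 = 418.9 kPa

418.9 kPa


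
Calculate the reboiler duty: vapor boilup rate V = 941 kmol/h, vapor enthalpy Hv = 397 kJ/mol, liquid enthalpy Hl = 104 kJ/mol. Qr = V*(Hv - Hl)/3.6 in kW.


Qr = 941 * (397 - 104) / 3.6 = 941 * 293 / 3.6 = 76590

76590 kW


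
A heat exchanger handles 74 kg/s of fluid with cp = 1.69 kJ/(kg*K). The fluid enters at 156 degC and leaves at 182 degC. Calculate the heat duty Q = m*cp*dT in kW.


Q = m_dot * cp * delta_T
delta_T = 182 - 156 = 26 K
Q = 74 * 1.69 * 26
= 125.06 * 26
= 3251.56 kW

3251.56 kW


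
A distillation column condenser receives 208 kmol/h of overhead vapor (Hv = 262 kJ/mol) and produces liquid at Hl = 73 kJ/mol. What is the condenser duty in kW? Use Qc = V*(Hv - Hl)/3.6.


Qc = 208 * (262 - 73) / 3.6 = 208 * 189 / 3.6 = 10920

10920 kW


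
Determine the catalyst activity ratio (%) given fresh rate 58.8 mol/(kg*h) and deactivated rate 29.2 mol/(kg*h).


Activity (%) = (rate_used / rate_fresh) * 100
rate_used = 29.2, rate_fresh = 58.8
= (29.2 / 58.8) * 100
= 0.4966 * 100 = 49.66

49.66 %


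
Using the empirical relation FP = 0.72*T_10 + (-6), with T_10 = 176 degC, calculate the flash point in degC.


FP = 0.72 * 176 + (-6) = 120.72

120.72 degC


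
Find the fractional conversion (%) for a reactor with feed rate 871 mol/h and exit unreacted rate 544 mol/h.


X = (F_in - F_out) / F_in * 100
Moles reacted = 871 - 544 = 327
X = 327 / 871 * 100
= 0.3754 * 100
= 37.54 %

37.54 %


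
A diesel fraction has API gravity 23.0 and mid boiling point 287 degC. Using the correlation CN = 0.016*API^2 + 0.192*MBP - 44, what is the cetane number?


CN = 0.016 * 23.0^2 + 0.192 * 287 - 44
CN = 8.464 + 55.104 - 44 = 19.568

19.568


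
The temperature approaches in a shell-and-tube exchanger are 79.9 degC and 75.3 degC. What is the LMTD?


LMTD = (dT1 - dT2) / ln(dT1/dT2)
= (79.9 - 75.3) / ln(79.9 / 75.3) = 4.6 / 0.0592957 = 77.58

77.58 degC


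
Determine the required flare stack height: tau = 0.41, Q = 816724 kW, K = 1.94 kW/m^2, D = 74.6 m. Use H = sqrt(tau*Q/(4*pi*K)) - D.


tau*Q/(4*pi*K) = 0.41 * 816724 / (4 * pi * 1.94) = 13735.6
sqrt(13735.6) = 117.199
H = 117.199 - 74.6 = 42.60

42.60 m


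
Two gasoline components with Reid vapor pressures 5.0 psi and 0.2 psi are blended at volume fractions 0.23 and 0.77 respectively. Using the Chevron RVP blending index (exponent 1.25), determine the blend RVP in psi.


Chevron index: RVP_blend = (sum xi*RVPi^1.25)^(1/1.25)
RVP^1.25 terms: 0.23 * 5.0^1.25 + 0.77 * 0.2^1.25 = 1.82264
RVP_blend = 1.82264^(1/1.25) = 1.616

1.616 psi


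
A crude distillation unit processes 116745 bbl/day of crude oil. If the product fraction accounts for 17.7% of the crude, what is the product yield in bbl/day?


Crude throughput = 116745 bbl/day
Fraction yield = 17.7%
yield = throughput * fraction / 100
yield = 116745 * 17.7 / 100 = 20663.865

20663.865 bbl/day


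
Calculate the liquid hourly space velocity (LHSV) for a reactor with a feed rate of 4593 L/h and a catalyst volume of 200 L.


LHSV = volumetric feed rate / catalyst volume
= 4593 L/h / 200 L
= 22.96 h^-1

22.96 h^-1


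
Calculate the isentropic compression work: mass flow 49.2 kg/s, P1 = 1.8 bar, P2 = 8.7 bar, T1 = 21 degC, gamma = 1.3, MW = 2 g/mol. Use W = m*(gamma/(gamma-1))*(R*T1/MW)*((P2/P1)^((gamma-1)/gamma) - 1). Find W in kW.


Isentropic work: W = m*(gamma/(gamma-1))*(R*T1/MW)*((P2/P1)^((gamma-1)/gamma) - 1)
T1 = 21 + 273.15 = 294.15 K
Pressure ratio = 8.7 / 1.8 = 4.83333
Exponent = (1.3 - 1)/1.3 = 0.230769
(P2/P1)^exp - 1 = 4.83333^0.230769 - 1 = 0.438477
W = 49.2 * 1.3 / 0.3 * 8.314 * 294.15 / 2 * 0.438477 = 114300

114300 kW


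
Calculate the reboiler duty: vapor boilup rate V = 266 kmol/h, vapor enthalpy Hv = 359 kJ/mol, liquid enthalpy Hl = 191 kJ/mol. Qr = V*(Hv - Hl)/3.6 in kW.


Qr = 266 * (359 - 191) / 3.6 = 266 * 168 / 3.6 = 12410

12410 kW


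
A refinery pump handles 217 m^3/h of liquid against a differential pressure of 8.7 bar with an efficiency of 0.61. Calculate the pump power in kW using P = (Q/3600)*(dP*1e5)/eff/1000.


Q = 217 / 3600 = 0.0602778 m^3/s
P = 0.0602778 * (8.7 * 1e5) / 0.61 / 1000 = 85.97

85.97 kW


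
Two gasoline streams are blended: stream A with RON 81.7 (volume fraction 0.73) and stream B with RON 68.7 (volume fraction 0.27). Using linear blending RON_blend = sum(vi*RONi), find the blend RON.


Linear blending: RON_blend = sum(vi * RONi)
Contribution 1: 0.73 * 81.7 = 59.641
Contribution 2: 0.27 * 68.7 = 18.549
RON_blend = 59.641 + 18.549 = 78.19

78.19


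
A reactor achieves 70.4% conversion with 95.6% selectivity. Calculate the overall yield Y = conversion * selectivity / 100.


Overall yield = conversion (%) * selectivity (%) / 100
Conversion = 70.4%, Selectivity = 95.6%
Y = 70.4 * 95.6 / 100
= 67.3024 %

67.3024 %


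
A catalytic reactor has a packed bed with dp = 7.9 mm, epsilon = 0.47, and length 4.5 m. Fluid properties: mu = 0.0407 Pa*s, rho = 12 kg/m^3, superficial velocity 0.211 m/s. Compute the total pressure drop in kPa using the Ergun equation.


dp = 7.9 mm = 0.0079 m
Viscous term = 150*0.0407*0.211*(1-0.47)^2 / (0.0079^2*0.47^3) = 55843.4
Inertial term = 1.75*12*0.211^2*(1-0.47) / (0.0079*0.47^3) = 604.143
dP/L = 55843.4 + 604.143 = 56447.5 Pa/m
dP = 56447.5 * 4.5 / 1000 = 254.0 kPa

254.0 kPa


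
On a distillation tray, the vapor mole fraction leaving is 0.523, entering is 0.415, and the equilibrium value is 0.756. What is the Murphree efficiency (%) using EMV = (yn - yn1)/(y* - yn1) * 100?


Murphree vapor efficiency: EMV = (y_n - y_(n-1)) / (y*_n - y_(n-1)) * 100
EMV = (0.523 - 0.415) / (0.756 - 0.415) * 100 = 0.108 / 0.341 * 100 = 31.67

31.67 %


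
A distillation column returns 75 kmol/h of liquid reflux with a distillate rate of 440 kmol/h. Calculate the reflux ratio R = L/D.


Reflux ratio definition: R = L / D (liquid returned / distillate withdrawn)
L = 75 kmol/h, D = 440 kmol/h
R = 75 / 440 = 0.1705

0.1705


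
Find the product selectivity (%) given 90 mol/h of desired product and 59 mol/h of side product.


Selectivity = desired / (desired + undesired) * 100
Total products = 90 + 59 = 149 mol/h
S = 90 / 149 * 100
= 0.6040 * 100
= 60.40 %

60.40 %


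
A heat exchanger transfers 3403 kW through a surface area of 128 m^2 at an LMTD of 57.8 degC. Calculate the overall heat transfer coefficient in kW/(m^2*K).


From Q = U*A*LMTD, U = Q / (A * LMTD)
U = 3403 / (128 * 57.8) = 3403 / 7398.4 = 0.4600

0.4600 kW/(m^2*K)


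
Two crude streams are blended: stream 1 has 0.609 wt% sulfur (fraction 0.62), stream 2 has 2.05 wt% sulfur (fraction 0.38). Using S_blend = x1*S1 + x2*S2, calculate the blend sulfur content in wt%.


Linear sulfur blending: S_blend = x1*S1 + x2*S2
Contribution 1: 0.62 * 0.609 = 0.37758 wt%
Contribution 2: 0.38 * 2.05 = 0.779 wt%
S_blend = 0.37758 + 0.779 = 1.15658

1.15658 wt%


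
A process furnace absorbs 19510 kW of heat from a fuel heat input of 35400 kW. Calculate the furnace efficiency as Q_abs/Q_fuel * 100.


Furnace efficiency = Q_absorbed / Q_fuel * 100
= 19510 / 35400 * 100 = 55.11

55.11 %


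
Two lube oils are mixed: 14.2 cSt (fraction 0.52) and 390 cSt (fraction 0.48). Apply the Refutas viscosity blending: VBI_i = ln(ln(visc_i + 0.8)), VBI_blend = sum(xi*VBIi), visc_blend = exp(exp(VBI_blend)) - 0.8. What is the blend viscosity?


Refutas method: VBN_i = 14.534*ln(ln(visc_i + 0.8)) + 10.975, blended linearly by mass fraction; since VBN is linear in VBI_i = ln(ln(visc_i + 0.8)) and the fractions sum to 1, blend VBI directly: visc = exp(exp(VBI_blend)) - 0.8
VBI_1 = ln(ln(14.2 + 0.8)) = 0.996229
VBI_2 = ln(ln(390 + 0.8)) = 1.78644
VBI_blend = 0.52 * 0.996229 + 0.48 * 1.78644 = 1.37553
visc_blend = exp(exp(1.37553)) - 0.8 = 51.51

51.51 cSt


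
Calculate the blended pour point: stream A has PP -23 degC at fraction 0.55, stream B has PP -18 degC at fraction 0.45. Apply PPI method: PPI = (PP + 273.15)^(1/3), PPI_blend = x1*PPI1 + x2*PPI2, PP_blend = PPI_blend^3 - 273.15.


PPI_1 = (-23 + 273.15)^(1/3) = 6.300865
PPI_2 = (-18 + 273.15)^(1/3) = 6.342569
PPI_blend = 0.55 * 6.300865 + 0.45 * 6.342569 = 6.319632
PP_blend = 6.319632^3 - 273.15 = 252.3919 - 273.15 = -20.76

-20.76 degC


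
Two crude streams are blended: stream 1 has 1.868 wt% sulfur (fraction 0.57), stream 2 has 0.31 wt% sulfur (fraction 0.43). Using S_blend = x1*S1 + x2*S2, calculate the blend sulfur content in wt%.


Linear sulfur blending: S_blend = x1*S1 + x2*S2
Contribution 1: 0.57 * 1.868 = 1.06476 wt%
Contribution 2: 0.43 * 0.31 = 0.1333 wt%
S_blend = 1.06476 + 0.1333 = 1.19806

1.19806 wt%


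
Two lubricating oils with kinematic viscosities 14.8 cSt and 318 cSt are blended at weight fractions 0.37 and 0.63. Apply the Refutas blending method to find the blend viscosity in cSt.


Refutas method: VBN_i = 14.534*ln(ln(visc_i + 0.8)) + 10.975, blended linearly by mass fraction; since VBN is linear in VBI_i = ln(ln(visc_i + 0.8)) and the fractions sum to 1, blend VBI directly: visc = exp(exp(VBI_blend)) - 0.8
VBI_1 = ln(ln(14.8 + 0.8)) = 1.01061
VBI_2 = ln(ln(318 + 0.8)) = 1.75173
VBI_blend = 0.37 * 1.01061 + 0.63 * 1.75173 = 1.47752
visc_blend = exp(exp(1.47752)) - 0.8 = 79.20

79.20 cSt


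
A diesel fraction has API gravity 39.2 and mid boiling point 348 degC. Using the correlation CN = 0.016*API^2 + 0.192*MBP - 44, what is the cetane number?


CN = 0.016 * 39.2^2 + 0.192 * 348 - 44
CN = 24.58624 + 66.816 - 44 = 47.40224

47.40224


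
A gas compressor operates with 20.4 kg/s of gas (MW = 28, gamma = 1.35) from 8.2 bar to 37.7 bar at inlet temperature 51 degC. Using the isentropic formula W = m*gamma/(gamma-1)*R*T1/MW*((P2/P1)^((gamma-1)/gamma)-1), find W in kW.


Isentropic work: W = m*(gamma/(gamma-1))*(R*T1/MW)*((P2/P1)^((gamma-1)/gamma) - 1)
T1 = 51 + 273.15 = 324.15 K
Pressure ratio = 37.7 / 8.2 = 4.59756
Exponent = (1.35 - 1)/1.35 = 0.259259
(P2/P1)^exp - 1 = 4.59756^0.259259 - 1 = 0.485136
W = 20.4 * 1.35 / 0.35 * 8.314 * 324.15 / 28 * 0.485136 = 3674

3674 kW


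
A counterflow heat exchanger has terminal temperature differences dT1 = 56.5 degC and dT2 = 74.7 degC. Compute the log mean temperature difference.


LMTD = (dT1 - dT2) / ln(dT1/dT2)
= (56.5 - 74.7) / ln(56.5 / 74.7) = -18.2 / -0.279239 = 65.18

65.18 degC


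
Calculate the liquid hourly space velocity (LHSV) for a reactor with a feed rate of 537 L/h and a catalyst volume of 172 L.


LHSV = volumetric feed rate / catalyst volume
= 537 L/h / 172 L
= 3.122 h^-1

3.122 h^-1


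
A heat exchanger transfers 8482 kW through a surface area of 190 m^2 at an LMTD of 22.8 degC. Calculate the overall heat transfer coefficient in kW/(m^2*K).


From Q = U*A*LMTD, U = Q / (A * LMTD)
U = 8482 / (190 * 22.8) = 8482 / 4332 = 1.958

1.958 kW/(m^2*K)


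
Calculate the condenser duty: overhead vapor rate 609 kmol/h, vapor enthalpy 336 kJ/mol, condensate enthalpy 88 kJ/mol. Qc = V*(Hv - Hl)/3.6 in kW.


Qc = 609 * (336 - 88) / 3.6 = 609 * 248 / 3.6 = 41950

41950 kW


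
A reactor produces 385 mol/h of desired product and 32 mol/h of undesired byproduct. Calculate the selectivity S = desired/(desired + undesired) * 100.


Selectivity = desired / (desired + undesired) * 100
Total products = 385 + 32 = 417 mol/h
S = 385 / 417 * 100
= 0.9233 * 100
= 92.33 %

92.33 %


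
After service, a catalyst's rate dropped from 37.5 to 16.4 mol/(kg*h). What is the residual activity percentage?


Activity (%) = (rate_used / rate_fresh) * 100
rate_used = 16.4, rate_fresh = 37.5
= (16.4 / 37.5) * 100
= 0.4373 * 100 = 43.73

43.73 %


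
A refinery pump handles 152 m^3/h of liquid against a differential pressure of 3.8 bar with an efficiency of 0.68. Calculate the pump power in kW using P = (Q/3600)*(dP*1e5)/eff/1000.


Q = 152 / 3600 = 0.0422222 m^3/s
P = 0.0422222 * (3.8 * 1e5) / 0.68 / 1000 = 23.59

23.59 kW


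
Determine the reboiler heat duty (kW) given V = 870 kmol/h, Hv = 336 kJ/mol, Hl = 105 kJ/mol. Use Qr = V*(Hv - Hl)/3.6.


Qr = 870 * (336 - 105) / 3.6 = 870 * 231 / 3.6 = 55820

55820 kW


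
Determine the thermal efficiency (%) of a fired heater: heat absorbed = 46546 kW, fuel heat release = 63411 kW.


Furnace efficiency = Q_absorbed / Q_fuel * 100
= 46546 / 63411 * 100 = 73.40

73.40 %


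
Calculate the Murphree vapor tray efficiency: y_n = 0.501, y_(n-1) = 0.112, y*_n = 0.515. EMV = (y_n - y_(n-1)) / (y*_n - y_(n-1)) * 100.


Murphree vapor efficiency: EMV = (y_n - y_(n-1)) / (y*_n - y_(n-1)) * 100
EMV = (0.501 - 0.112) / (0.515 - 0.112) * 100 = 0.389 / 0.403 * 100 = 96.53

96.53 %


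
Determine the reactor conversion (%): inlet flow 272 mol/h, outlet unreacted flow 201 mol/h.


X = (F_in - F_out) / F_in * 100
Moles reacted = 272 - 201 = 71
X = 71 / 272 * 100
= 0.2610 * 100
= 26.10 %

26.10 %


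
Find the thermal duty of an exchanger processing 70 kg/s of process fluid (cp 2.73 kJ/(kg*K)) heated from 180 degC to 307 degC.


Q = m_dot * cp * delta_T
delta_T = 307 - 180 = 127 K
Q = 70 * 2.73 * 127
= 191.1 * 127
= 24269.7 kW

24269.7 kW


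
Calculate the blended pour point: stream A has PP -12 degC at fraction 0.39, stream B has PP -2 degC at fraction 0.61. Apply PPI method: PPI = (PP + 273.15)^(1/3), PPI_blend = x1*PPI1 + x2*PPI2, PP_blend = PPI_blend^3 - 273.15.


PPI_1 = (-12 + 273.15)^(1/3) = 6.391901
PPI_2 = (-2 + 273.15)^(1/3) = 6.472467
PPI_blend = 0.39 * 6.391901 + 0.61 * 6.472467 = 6.441046
PP_blend = 6.441046^3 - 273.15 = 267.2201 - 273.15 = -5.93

-5.93 degC


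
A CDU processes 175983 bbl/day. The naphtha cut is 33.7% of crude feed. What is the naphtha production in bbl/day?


Crude throughput = 175983 bbl/day
Fraction yield = 33.7%
yield = throughput * fraction / 100
yield = 175983 * 33.7 / 100 = 59306.271

59306.271 bbl/day


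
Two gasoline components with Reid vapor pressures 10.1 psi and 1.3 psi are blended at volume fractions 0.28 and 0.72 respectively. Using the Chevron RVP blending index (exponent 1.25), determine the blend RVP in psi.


Chevron index: RVP_blend = (sum xi*RVPi^1.25)^(1/1.25)
RVP^1.25 terms: 0.28 * 10.1^1.25 + 0.72 * 1.3^1.25 = 6.04095
RVP_blend = 6.04095^(1/1.25) = 4.216

4.216 psi


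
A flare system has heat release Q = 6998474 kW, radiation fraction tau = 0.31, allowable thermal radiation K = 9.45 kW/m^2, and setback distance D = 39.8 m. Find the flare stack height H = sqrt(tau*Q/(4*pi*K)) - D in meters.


tau*Q/(4*pi*K) = 0.31 * 6998474 / (4 * pi * 9.45) = 18269.4
sqrt(18269.4) = 135.164
H = 135.164 - 39.8 = 95.36

95.36 m


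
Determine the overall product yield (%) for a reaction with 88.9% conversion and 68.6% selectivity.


Overall yield = conversion (%) * selectivity (%) / 100
Conversion = 88.9%, Selectivity = 68.6%
Y = 88.9 * 68.6 / 100
= 60.9854 %

60.9854 %


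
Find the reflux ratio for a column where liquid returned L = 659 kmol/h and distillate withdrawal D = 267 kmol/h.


Reflux ratio definition: R = L / D (liquid returned / distillate withdrawn)
L = 659 kmol/h, D = 267 kmol/h
R = 659 / 267 = 2.468

2.468


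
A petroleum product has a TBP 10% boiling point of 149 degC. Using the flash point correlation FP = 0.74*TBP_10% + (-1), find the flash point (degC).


FP = 0.74 * 149 + (-1) = 109.26

109.26 degC


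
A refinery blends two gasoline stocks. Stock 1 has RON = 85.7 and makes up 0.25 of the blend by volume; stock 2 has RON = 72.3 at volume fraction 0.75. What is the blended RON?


Linear blending: RON_blend = sum(vi * RONi)
Contribution 1: 0.25 * 85.7 = 21.425
Contribution 2: 0.75 * 72.3 = 54.225
RON_blend = 21.425 + 54.225 = 75.65

75.65


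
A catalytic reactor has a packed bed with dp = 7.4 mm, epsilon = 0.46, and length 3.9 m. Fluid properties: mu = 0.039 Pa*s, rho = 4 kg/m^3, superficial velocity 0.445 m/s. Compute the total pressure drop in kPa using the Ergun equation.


dp = 7.4 mm = 0.0074 m
Viscous term = 150*0.039*0.445*(1-0.46)^2 / (0.0074^2*0.46^3) = 142419
Inertial term = 1.75*4*0.445^2*(1-0.46) / (0.0074*0.46^3) = 1039.22
dP/L = 142419 + 1039.22 = 143458 Pa/m
dP = 143458 * 3.9 / 1000 = 559.5 kPa

559.5 kPa


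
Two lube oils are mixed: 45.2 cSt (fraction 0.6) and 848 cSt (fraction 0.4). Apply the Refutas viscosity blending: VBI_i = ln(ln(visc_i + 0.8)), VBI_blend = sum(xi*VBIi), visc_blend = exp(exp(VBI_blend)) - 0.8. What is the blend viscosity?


Refutas method: VBN_i = 14.534*ln(ln(visc_i + 0.8)) + 10.975, blended linearly by mass fraction; since VBN is linear in VBI_i = ln(ln(visc_i + 0.8)) and the fractions sum to 1, blend VBI directly: visc = exp(exp(VBI_blend)) - 0.8
VBI_1 = ln(ln(45.2 + 0.8)) = 1.34251
VBI_2 = ln(ln(848 + 0.8)) = 1.90863
VBI_blend = 0.6 * 1.34251 + 0.4 * 1.90863 = 1.56896
visc_blend = exp(exp(1.56896)) - 0.8 = 120.9

120.9 cSt


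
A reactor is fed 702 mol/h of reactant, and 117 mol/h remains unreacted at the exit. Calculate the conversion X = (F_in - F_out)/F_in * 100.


X = (F_in - F_out) / F_in * 100
Moles reacted = 702 - 117 = 585
X = 585 / 702 * 100
= 0.8333 * 100
= 83.33 %

83.33 %


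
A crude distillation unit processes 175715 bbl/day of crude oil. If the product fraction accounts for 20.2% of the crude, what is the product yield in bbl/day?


Crude throughput = 175715 bbl/day
Fraction yield = 20.2%
yield = throughput * fraction / 100
yield = 175715 * 20.2 / 100 = 35494.43

35494.43 bbl/day


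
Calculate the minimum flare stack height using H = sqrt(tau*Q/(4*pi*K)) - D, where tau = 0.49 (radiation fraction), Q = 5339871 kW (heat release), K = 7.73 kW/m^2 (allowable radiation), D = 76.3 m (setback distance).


tau*Q/(4*pi*K) = 0.49 * 5339871 / (4 * pi * 7.73) = 26936.3
sqrt(26936.3) = 164.123
H = 164.123 - 76.3 = 87.82

87.82 m


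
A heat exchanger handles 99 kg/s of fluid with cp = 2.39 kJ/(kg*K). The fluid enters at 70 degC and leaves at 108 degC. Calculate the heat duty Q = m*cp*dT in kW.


Q = m_dot * cp * delta_T
delta_T = 108 - 70 = 38 K
Q = 99 * 2.39 * 38
= 236.61 * 38
= 8991.18 kW

8991.18 kW


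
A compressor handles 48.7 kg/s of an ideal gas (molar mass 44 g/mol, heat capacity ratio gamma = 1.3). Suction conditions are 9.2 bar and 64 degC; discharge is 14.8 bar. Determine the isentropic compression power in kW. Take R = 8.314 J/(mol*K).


Isentropic work: W = m*(gamma/(gamma-1))*(R*T1/MW)*((P2/P1)^((gamma-1)/gamma) - 1)
T1 = 64 + 273.15 = 337.15 K
Pressure ratio = 14.8 / 9.2 = 1.6087
Exponent = (1.3 - 1)/1.3 = 0.230769
(P2/P1)^exp - 1 = 1.6087^0.230769 - 1 = 0.115958
W = 48.7 * 1.3 / 0.3 * 8.314 * 337.15 / 44 * 0.115958 = 1559

1559 kW


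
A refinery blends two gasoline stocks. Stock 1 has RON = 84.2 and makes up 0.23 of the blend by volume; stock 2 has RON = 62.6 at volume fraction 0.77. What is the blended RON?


Linear blending: RON_blend = sum(vi * RONi)
Contribution 1: 0.23 * 84.2 = 19.366
Contribution 2: 0.77 * 62.6 = 48.202
RON_blend = 19.366 + 48.202 = 67.568

67.568


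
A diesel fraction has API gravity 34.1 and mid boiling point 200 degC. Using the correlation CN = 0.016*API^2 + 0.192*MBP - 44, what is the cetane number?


CN = 0.016 * 34.1^2 + 0.192 * 200 - 44
CN = 18.60496 + 38.4 - 44 = 13.00496

13.00496


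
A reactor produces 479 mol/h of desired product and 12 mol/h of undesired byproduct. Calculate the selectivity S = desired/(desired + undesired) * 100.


Selectivity = desired / (desired + undesired) * 100
Total products = 479 + 12 = 491 mol/h
S = 479 / 491 * 100
= 0.9756 * 100
= 97.56 %

97.56 %


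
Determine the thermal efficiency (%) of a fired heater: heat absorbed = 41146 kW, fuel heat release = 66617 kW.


Furnace efficiency = Q_absorbed / Q_fuel * 100
= 41146 / 66617 * 100 = 61.77

61.77 %


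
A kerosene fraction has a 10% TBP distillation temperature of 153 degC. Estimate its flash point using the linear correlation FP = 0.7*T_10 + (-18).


FP = 0.7 * 153 + (-18) = 89.1

89.1 degC


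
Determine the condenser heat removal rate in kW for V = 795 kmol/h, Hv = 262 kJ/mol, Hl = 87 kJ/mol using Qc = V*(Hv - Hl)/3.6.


Qc = 795 * (262 - 87) / 3.6 = 795 * 175 / 3.6 = 38650

38650 kW


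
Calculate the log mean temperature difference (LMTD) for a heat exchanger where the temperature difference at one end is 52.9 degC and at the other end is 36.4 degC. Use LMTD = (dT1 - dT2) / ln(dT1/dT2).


LMTD = (dT1 - dT2) / ln(dT1/dT2)
= (52.9 - 36.4) / ln(52.9 / 36.4) = 16.5 / 0.373835 = 44.14

44.14 degC


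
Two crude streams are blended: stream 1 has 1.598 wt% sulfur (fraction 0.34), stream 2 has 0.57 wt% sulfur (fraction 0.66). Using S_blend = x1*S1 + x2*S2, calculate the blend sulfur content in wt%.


Linear sulfur blending: S_blend = x1*S1 + x2*S2
Contribution 1: 0.34 * 1.598 = 0.54332 wt%
Contribution 2: 0.66 * 0.57 = 0.3762 wt%
S_blend = 0.54332 + 0.3762 = 0.91952

0.91952 wt%
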